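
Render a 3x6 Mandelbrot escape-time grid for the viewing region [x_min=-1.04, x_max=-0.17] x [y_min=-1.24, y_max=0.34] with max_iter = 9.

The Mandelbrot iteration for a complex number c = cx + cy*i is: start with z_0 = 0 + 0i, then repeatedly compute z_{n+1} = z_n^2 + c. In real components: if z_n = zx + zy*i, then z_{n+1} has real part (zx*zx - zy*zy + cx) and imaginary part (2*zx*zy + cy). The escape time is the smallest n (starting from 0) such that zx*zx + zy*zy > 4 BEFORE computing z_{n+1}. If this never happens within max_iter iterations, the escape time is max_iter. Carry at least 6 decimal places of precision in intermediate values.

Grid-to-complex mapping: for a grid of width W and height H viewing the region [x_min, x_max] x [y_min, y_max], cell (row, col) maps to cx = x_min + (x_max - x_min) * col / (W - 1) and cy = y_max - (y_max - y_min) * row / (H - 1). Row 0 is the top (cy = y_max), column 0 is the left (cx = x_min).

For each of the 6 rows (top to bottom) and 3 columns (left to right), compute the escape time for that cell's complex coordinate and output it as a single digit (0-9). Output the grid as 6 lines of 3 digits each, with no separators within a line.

Answer: 999
999
999
499
349
233

Derivation:
(row=0, col=0): c = -1.0400 + 0.3400i → escape time 9
(row=0, col=1): c = -0.6050 + 0.3400i → escape time 9
(row=0, col=2): c = -0.1700 + 0.3400i → escape time 9
(row=1, col=0): c = -1.0400 + 0.0240i → escape time 9
(row=1, col=1): c = -0.6050 + 0.0240i → escape time 9
(row=1, col=2): c = -0.1700 + 0.0240i → escape time 9
(row=2, col=0): c = -1.0400 + -0.2920i → escape time 9
(row=2, col=1): c = -0.6050 + -0.2920i → escape time 9
(row=2, col=2): c = -0.1700 + -0.2920i → escape time 9
(row=3, col=0): c = -1.0400 + -0.6080i → escape time 4
(row=3, col=1): c = -0.6050 + -0.6080i → escape time 9
(row=3, col=2): c = -0.1700 + -0.6080i → escape time 9
(row=4, col=0): c = -1.0400 + -0.9240i → escape time 3
(row=4, col=1): c = -0.6050 + -0.9240i → escape time 4
(row=4, col=2): c = -0.1700 + -0.9240i → escape time 9
(row=5, col=0): c = -1.0400 + -1.2400i → escape time 2
(row=5, col=1): c = -0.6050 + -1.2400i → escape time 3
(row=5, col=2): c = -0.1700 + -1.2400i → escape time 3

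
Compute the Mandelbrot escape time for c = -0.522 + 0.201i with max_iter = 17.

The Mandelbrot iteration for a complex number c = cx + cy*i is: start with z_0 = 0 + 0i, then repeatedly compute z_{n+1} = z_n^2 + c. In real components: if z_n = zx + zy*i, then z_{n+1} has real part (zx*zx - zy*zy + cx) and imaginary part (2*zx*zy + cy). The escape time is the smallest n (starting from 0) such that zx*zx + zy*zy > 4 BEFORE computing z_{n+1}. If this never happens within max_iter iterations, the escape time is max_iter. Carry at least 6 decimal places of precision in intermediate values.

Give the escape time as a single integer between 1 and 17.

Answer: 17

Derivation:
z_0 = 0 + 0i, c = -0.5220 + 0.2010i
Iter 1: z = -0.5220 + 0.2010i, |z|^2 = 0.3129
Iter 2: z = -0.2899 + -0.0088i, |z|^2 = 0.0841
Iter 3: z = -0.4380 + 0.2061i, |z|^2 = 0.2344
Iter 4: z = -0.3726 + 0.0204i, |z|^2 = 0.1393
Iter 5: z = -0.3836 + 0.1858i, |z|^2 = 0.1816
Iter 6: z = -0.4094 + 0.0585i, |z|^2 = 0.1710
Iter 7: z = -0.3578 + 0.1531i, |z|^2 = 0.1515
Iter 8: z = -0.4174 + 0.0914i, |z|^2 = 0.1826
Iter 9: z = -0.3561 + 0.1247i, |z|^2 = 0.1424
Iter 10: z = -0.4107 + 0.1122i, |z|^2 = 0.1813
Iter 11: z = -0.3659 + 0.1088i, |z|^2 = 0.1457
Iter 12: z = -0.4000 + 0.1214i, |z|^2 = 0.1747
Iter 13: z = -0.3768 + 0.1039i, |z|^2 = 0.1527
Iter 14: z = -0.3909 + 0.1227i, |z|^2 = 0.1678
Iter 15: z = -0.3843 + 0.1051i, |z|^2 = 0.1587
Iter 16: z = -0.3854 + 0.1202i, |z|^2 = 0.1630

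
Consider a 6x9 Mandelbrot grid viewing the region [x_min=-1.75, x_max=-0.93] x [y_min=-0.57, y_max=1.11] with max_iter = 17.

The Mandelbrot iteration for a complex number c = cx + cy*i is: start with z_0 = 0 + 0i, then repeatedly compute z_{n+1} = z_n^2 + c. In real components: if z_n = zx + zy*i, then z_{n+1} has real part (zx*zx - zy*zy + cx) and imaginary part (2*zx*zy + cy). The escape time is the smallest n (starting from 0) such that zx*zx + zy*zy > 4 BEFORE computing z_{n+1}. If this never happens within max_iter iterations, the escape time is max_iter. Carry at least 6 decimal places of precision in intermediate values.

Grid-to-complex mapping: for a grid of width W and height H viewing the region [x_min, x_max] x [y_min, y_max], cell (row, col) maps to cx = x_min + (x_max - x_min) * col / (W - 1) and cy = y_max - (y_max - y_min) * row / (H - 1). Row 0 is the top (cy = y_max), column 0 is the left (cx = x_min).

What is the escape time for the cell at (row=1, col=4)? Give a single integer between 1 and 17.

Answer: 3

Derivation:
z_0 = 0 + 0i, c = -1.0940 + 0.9000i
Iter 1: z = -1.0940 + 0.9000i, |z|^2 = 2.0068
Iter 2: z = -0.7072 + -1.0692i, |z|^2 = 1.6433
Iter 3: z = -1.7371 + 2.4122i, |z|^2 = 8.8362
Escaped at iteration 3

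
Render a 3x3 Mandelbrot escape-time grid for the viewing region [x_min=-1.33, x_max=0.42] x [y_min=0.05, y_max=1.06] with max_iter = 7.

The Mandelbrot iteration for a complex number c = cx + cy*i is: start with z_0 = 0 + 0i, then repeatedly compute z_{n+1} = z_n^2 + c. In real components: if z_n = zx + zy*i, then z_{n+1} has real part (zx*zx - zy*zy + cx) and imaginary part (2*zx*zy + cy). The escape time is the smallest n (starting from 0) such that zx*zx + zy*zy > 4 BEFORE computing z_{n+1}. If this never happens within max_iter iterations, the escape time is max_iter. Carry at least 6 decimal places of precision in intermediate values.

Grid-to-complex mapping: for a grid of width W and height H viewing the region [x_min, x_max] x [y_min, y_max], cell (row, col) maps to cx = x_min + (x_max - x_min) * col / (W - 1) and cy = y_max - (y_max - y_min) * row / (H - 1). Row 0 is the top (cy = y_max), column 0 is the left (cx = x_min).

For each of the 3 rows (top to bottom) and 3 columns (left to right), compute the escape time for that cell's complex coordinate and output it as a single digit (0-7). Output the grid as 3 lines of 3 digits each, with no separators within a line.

Answer: 342
377
776

Derivation:
(row=0, col=0): c = -1.3300 + 1.0600i → escape time 3
(row=0, col=1): c = -0.4550 + 1.0600i → escape time 4
(row=0, col=2): c = 0.4200 + 1.0600i → escape time 2
(row=1, col=0): c = -1.3300 + 0.5550i → escape time 3
(row=1, col=1): c = -0.4550 + 0.5550i → escape time 7
(row=1, col=2): c = 0.4200 + 0.5550i → escape time 7
(row=2, col=0): c = -1.3300 + 0.0500i → escape time 7
(row=2, col=1): c = -0.4550 + 0.0500i → escape time 7
(row=2, col=2): c = 0.4200 + 0.0500i → escape time 6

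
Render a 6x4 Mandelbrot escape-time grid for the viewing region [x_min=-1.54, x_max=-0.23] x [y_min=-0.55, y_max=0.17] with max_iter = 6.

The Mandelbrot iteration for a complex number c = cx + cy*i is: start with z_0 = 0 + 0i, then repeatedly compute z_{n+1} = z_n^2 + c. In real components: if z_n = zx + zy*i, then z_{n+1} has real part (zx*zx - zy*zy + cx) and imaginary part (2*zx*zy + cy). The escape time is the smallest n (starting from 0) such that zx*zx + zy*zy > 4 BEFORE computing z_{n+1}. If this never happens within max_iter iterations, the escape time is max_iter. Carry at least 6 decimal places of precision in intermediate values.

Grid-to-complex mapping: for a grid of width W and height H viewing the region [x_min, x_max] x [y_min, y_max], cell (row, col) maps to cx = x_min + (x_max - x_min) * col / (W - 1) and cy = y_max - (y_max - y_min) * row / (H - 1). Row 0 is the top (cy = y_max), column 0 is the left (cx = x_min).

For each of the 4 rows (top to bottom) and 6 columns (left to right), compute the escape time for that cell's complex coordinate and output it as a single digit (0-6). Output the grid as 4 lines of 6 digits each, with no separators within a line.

Answer: 566666
666666
466666
335666

Derivation:
(row=0, col=0): c = -1.5400 + 0.1700i → escape time 5
(row=0, col=1): c = -1.2780 + 0.1700i → escape time 6
(row=0, col=2): c = -1.0160 + 0.1700i → escape time 6
(row=0, col=3): c = -0.7540 + 0.1700i → escape time 6
(row=0, col=4): c = -0.4920 + 0.1700i → escape time 6
(row=0, col=5): c = -0.2300 + 0.1700i → escape time 6
(row=1, col=0): c = -1.5400 + -0.0700i → escape time 6
(row=1, col=1): c = -1.2780 + -0.0700i → escape time 6
(row=1, col=2): c = -1.0160 + -0.0700i → escape time 6
(row=1, col=3): c = -0.7540 + -0.0700i → escape time 6
(row=1, col=4): c = -0.4920 + -0.0700i → escape time 6
(row=1, col=5): c = -0.2300 + -0.0700i → escape time 6
(row=2, col=0): c = -1.5400 + -0.3100i → escape time 4
(row=2, col=1): c = -1.2780 + -0.3100i → escape time 6
(row=2, col=2): c = -1.0160 + -0.3100i → escape time 6
(row=2, col=3): c = -0.7540 + -0.3100i → escape time 6
(row=2, col=4): c = -0.4920 + -0.3100i → escape time 6
(row=2, col=5): c = -0.2300 + -0.3100i → escape time 6
(row=3, col=0): c = -1.5400 + -0.5500i → escape time 3
(row=3, col=1): c = -1.2780 + -0.5500i → escape time 3
(row=3, col=2): c = -1.0160 + -0.5500i → escape time 5
(row=3, col=3): c = -0.7540 + -0.5500i → escape time 6
(row=3, col=4): c = -0.4920 + -0.5500i → escape time 6
(row=3, col=5): c = -0.2300 + -0.5500i → escape time 6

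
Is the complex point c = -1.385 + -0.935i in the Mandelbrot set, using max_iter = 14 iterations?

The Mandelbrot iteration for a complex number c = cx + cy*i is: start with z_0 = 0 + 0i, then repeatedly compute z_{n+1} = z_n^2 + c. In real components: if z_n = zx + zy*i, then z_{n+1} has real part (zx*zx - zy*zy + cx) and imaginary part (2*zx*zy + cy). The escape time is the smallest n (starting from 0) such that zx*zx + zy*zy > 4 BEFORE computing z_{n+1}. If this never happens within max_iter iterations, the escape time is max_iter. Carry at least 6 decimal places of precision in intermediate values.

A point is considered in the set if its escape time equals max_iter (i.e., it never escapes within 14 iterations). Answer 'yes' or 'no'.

Answer: no

Derivation:
z_0 = 0 + 0i, c = -1.3850 + -0.9350i
Iter 1: z = -1.3850 + -0.9350i, |z|^2 = 2.7925
Iter 2: z = -0.3410 + 1.6549i, |z|^2 = 2.8551
Iter 3: z = -4.0076 + -2.0637i, |z|^2 = 20.3194
Escaped at iteration 3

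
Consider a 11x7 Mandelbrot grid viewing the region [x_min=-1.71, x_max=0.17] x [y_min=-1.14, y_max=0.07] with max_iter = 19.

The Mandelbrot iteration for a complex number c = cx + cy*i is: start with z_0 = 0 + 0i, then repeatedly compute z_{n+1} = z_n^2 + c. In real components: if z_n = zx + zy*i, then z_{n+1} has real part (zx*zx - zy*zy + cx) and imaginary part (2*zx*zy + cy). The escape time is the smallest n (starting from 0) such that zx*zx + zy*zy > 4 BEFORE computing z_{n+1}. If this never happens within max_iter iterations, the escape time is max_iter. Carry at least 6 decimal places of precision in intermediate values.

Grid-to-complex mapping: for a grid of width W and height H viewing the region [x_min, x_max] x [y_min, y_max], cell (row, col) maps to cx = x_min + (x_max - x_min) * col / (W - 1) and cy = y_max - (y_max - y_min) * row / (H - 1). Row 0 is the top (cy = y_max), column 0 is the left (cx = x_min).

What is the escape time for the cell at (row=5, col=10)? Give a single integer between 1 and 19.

z_0 = 0 + 0i, c = 0.1700 + -0.9383i
Iter 1: z = 0.1700 + -0.9383i, |z|^2 = 0.9094
Iter 2: z = -0.6816 + -1.2574i, |z|^2 = 2.0455
Iter 3: z = -0.9464 + 0.7756i, |z|^2 = 1.4973
Iter 4: z = 0.4641 + -2.4065i, |z|^2 = 6.0067
Escaped at iteration 4

Answer: 4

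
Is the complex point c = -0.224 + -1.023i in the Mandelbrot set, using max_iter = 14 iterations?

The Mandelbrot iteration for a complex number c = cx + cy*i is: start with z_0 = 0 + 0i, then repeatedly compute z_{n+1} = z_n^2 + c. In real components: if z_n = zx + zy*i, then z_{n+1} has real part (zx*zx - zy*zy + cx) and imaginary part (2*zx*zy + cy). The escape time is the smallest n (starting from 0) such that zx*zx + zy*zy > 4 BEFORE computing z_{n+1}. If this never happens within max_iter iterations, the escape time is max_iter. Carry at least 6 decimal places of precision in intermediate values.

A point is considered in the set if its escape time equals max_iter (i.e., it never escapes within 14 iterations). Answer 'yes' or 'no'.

Answer: no

Derivation:
z_0 = 0 + 0i, c = -0.2240 + -1.0230i
Iter 1: z = -0.2240 + -1.0230i, |z|^2 = 1.0967
Iter 2: z = -1.2204 + -0.5647i, |z|^2 = 1.8081
Iter 3: z = 0.9464 + 0.3553i, |z|^2 = 1.0218
Iter 4: z = 0.5454 + -0.3506i, |z|^2 = 0.4204
Iter 5: z = -0.0494 + -1.4054i, |z|^2 = 1.9777
Iter 6: z = -2.1968 + -0.8841i, |z|^2 = 5.6076
Escaped at iteration 6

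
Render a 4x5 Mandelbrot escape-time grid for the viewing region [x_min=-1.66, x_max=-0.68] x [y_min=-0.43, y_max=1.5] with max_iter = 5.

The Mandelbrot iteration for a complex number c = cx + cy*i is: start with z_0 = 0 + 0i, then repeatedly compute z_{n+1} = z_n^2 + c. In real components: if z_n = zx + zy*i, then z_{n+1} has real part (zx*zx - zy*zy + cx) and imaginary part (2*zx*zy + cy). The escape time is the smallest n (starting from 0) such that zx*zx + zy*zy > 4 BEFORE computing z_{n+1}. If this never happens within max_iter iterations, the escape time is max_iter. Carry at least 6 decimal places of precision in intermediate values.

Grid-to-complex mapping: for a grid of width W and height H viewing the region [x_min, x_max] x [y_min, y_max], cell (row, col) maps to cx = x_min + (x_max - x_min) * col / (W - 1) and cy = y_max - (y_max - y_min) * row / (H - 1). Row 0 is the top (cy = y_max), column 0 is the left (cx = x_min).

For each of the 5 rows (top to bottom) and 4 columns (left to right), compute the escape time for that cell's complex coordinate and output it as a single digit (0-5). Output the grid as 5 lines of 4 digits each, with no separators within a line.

(row=0, col=0): c = -1.6600 + 1.5000i → escape time 1
(row=0, col=1): c = -1.3333 + 1.5000i → escape time 1
(row=0, col=2): c = -1.0067 + 1.5000i → escape time 2
(row=0, col=3): c = -0.6800 + 1.5000i → escape time 2
(row=1, col=0): c = -1.6600 + 1.0175i → escape time 2
(row=1, col=1): c = -1.3333 + 1.0175i → escape time 3
(row=1, col=2): c = -1.0067 + 1.0175i → escape time 3
(row=1, col=3): c = -0.6800 + 1.0175i → escape time 3
(row=2, col=0): c = -1.6600 + 0.5350i → escape time 3
(row=2, col=1): c = -1.3333 + 0.5350i → escape time 3
(row=2, col=2): c = -1.0067 + 0.5350i → escape time 5
(row=2, col=3): c = -0.6800 + 0.5350i → escape time 5
(row=3, col=0): c = -1.6600 + 0.0525i → escape time 5
(row=3, col=1): c = -1.3333 + 0.0525i → escape time 5
(row=3, col=2): c = -1.0067 + 0.0525i → escape time 5
(row=3, col=3): c = -0.6800 + 0.0525i → escape time 5
(row=4, col=0): c = -1.6600 + -0.4300i → escape time 3
(row=4, col=1): c = -1.3333 + -0.4300i → escape time 5
(row=4, col=2): c = -1.0067 + -0.4300i → escape time 5
(row=4, col=3): c = -0.6800 + -0.4300i → escape time 5

Answer: 1122
2333
3355
5555
3555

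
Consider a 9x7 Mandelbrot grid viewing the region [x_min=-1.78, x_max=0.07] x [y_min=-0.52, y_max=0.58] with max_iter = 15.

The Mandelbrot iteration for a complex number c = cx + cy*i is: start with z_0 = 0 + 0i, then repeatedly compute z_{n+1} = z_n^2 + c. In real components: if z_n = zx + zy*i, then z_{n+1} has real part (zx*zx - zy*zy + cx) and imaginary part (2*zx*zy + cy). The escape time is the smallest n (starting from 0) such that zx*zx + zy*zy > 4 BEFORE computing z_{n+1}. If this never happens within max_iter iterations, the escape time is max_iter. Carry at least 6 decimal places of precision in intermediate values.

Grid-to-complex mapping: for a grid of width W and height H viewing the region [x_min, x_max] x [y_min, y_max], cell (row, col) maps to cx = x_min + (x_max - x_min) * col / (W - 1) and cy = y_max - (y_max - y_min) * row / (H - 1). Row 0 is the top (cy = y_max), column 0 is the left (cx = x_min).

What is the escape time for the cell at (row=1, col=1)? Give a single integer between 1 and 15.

Answer: 4

Derivation:
z_0 = 0 + 0i, c = -1.5488 + 0.3967i
Iter 1: z = -1.5488 + 0.3967i, |z|^2 = 2.5560
Iter 2: z = 0.6925 + -0.8320i, |z|^2 = 1.1718
Iter 3: z = -1.7614 + -0.7557i, |z|^2 = 3.6736
Iter 4: z = 0.9826 + 3.0589i, |z|^2 = 10.3224
Escaped at iteration 4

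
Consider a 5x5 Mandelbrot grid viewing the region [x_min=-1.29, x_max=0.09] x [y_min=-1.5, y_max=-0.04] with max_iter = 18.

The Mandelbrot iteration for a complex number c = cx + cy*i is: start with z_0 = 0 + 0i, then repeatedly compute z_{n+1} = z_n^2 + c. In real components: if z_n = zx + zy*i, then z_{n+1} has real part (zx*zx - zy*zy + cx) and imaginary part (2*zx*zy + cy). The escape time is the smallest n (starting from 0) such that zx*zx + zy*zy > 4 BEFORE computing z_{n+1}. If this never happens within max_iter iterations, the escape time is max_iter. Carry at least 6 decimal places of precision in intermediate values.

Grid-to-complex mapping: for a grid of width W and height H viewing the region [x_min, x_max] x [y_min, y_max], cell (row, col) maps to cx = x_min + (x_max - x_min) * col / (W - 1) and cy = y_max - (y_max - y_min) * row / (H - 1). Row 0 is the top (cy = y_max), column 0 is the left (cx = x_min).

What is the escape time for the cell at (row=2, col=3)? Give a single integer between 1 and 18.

z_0 = 0 + 0i, c = -0.2550 + -0.7700i
Iter 1: z = -0.2550 + -0.7700i, |z|^2 = 0.6579
Iter 2: z = -0.7829 + -0.3773i, |z|^2 = 0.7552
Iter 3: z = 0.2155 + -0.1792i, |z|^2 = 0.0786
Iter 4: z = -0.2407 + -0.8473i, |z|^2 = 0.7758
Iter 5: z = -0.9149 + -0.3622i, |z|^2 = 0.9683
Iter 6: z = 0.4509 + -0.1073i, |z|^2 = 0.2149
Iter 7: z = -0.0632 + -0.8667i, |z|^2 = 0.7552
Iter 8: z = -1.0023 + -0.6605i, |z|^2 = 1.4408
Iter 9: z = 0.3132 + 0.5540i, |z|^2 = 0.4050
Iter 10: z = -0.4638 + -0.4229i, |z|^2 = 0.3940
Iter 11: z = -0.2187 + -0.3777i, |z|^2 = 0.1905
Iter 12: z = -0.3498 + -0.6048i, |z|^2 = 0.4881
Iter 13: z = -0.4984 + -0.3469i, |z|^2 = 0.3688
Iter 14: z = -0.1269 + -0.4242i, |z|^2 = 0.1960
Iter 15: z = -0.4188 + -0.6623i, |z|^2 = 0.6141
Iter 16: z = -0.5182 + -0.2152i, |z|^2 = 0.3149
Iter 17: z = -0.0327 + -0.5469i, |z|^2 = 0.3002

Answer: 18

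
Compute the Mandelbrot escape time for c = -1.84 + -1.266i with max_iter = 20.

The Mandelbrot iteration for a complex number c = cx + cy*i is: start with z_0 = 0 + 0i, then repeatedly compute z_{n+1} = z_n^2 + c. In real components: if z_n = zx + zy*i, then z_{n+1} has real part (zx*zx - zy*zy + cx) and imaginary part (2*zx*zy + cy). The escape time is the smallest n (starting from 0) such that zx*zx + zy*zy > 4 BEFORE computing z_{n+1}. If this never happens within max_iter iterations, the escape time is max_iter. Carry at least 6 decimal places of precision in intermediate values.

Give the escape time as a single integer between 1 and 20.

z_0 = 0 + 0i, c = -1.8400 + -1.2660i
Iter 1: z = -1.8400 + -1.2660i, |z|^2 = 4.9884
Escaped at iteration 1

Answer: 1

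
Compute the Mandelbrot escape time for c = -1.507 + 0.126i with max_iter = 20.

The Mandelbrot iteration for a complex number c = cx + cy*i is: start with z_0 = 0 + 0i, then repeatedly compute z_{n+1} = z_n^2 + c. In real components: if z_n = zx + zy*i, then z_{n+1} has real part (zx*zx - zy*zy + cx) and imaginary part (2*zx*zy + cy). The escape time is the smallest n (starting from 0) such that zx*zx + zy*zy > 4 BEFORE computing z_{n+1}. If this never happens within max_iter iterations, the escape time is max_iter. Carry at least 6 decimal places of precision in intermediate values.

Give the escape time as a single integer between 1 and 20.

Answer: 6

Derivation:
z_0 = 0 + 0i, c = -1.5070 + 0.1260i
Iter 1: z = -1.5070 + 0.1260i, |z|^2 = 2.2869
Iter 2: z = 0.7482 + -0.2538i, |z|^2 = 0.6242
Iter 3: z = -1.0116 + -0.2537i, |z|^2 = 1.0878
Iter 4: z = -0.5480 + 0.6393i, |z|^2 = 0.7090
Iter 5: z = -1.6155 + -0.5747i, |z|^2 = 2.9400
Iter 6: z = 0.7725 + 1.9828i, |z|^2 = 4.5282
Escaped at iteration 6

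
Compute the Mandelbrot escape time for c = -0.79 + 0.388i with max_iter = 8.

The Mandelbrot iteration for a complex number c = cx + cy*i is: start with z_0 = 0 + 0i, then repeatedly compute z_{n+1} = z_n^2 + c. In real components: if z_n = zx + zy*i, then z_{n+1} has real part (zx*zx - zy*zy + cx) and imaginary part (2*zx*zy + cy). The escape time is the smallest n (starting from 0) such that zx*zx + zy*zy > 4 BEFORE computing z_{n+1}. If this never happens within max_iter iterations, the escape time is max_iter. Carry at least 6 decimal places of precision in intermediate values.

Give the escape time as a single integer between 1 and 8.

Answer: 8

Derivation:
z_0 = 0 + 0i, c = -0.7900 + 0.3880i
Iter 1: z = -0.7900 + 0.3880i, |z|^2 = 0.7746
Iter 2: z = -0.3164 + -0.2250i, |z|^2 = 0.1508
Iter 3: z = -0.7405 + 0.5304i, |z|^2 = 0.8297
Iter 4: z = -0.5230 + -0.3976i, |z|^2 = 0.4316
Iter 5: z = -0.6745 + 0.8039i, |z|^2 = 1.1012
Iter 6: z = -0.9812 + -0.6964i, |z|^2 = 1.4478
Iter 7: z = -0.3123 + 1.7547i, |z|^2 = 3.1765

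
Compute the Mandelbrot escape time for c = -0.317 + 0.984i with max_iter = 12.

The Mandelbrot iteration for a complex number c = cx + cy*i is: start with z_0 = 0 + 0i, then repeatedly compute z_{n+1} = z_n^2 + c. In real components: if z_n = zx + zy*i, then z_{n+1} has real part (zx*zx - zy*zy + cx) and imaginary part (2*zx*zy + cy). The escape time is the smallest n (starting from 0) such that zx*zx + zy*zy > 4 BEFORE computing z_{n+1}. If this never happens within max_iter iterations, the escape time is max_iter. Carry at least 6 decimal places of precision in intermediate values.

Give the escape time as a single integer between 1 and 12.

z_0 = 0 + 0i, c = -0.3170 + 0.9840i
Iter 1: z = -0.3170 + 0.9840i, |z|^2 = 1.0687
Iter 2: z = -1.1848 + 0.3601i, |z|^2 = 1.5334
Iter 3: z = 0.9570 + 0.1306i, |z|^2 = 0.9329
Iter 4: z = 0.5817 + 1.2340i, |z|^2 = 1.8612
Iter 5: z = -1.5014 + 2.4197i, |z|^2 = 8.1092
Escaped at iteration 5

Answer: 5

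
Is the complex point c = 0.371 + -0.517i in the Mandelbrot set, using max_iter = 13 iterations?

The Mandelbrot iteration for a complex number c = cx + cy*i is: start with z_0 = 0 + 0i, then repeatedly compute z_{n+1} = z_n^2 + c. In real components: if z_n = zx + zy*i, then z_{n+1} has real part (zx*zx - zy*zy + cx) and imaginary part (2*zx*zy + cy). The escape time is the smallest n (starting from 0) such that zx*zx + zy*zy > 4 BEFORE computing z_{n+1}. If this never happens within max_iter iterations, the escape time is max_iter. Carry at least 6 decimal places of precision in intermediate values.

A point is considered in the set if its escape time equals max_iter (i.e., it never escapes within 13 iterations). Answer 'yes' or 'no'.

Answer: no

Derivation:
z_0 = 0 + 0i, c = 0.3710 + -0.5170i
Iter 1: z = 0.3710 + -0.5170i, |z|^2 = 0.4049
Iter 2: z = 0.2414 + -0.9006i, |z|^2 = 0.8694
Iter 3: z = -0.3819 + -0.9517i, |z|^2 = 1.0516
Iter 4: z = -0.3890 + 0.2098i, |z|^2 = 0.1953
Iter 5: z = 0.4783 + -0.6802i, |z|^2 = 0.6915
Iter 6: z = 0.1370 + -1.1677i, |z|^2 = 1.3823
Iter 7: z = -0.9737 + -0.8369i, |z|^2 = 1.6486
Iter 8: z = 0.6186 + 1.1129i, |z|^2 = 1.6213
Iter 9: z = -0.4848 + 0.8600i, |z|^2 = 0.9746
Iter 10: z = -0.1335 + -1.3509i, |z|^2 = 1.8426
Iter 11: z = -1.4360 + -0.1563i, |z|^2 = 2.0865
Iter 12: z = 2.4086 + -0.0681i, |z|^2 = 5.8060
Escaped at iteration 12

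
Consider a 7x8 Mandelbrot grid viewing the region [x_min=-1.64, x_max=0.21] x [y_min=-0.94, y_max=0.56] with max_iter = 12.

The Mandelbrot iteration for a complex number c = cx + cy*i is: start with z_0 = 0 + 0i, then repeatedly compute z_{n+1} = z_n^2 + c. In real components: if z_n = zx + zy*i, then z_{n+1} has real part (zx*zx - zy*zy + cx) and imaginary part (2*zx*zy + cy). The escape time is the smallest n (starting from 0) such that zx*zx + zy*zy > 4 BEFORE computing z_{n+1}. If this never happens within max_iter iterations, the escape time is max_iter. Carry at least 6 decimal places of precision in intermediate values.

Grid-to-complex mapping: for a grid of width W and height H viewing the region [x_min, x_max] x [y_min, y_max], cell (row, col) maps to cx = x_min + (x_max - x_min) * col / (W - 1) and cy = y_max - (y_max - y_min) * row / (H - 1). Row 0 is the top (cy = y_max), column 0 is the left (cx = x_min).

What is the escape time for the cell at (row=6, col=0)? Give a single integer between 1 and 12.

Answer: 3

Derivation:
z_0 = 0 + 0i, c = -1.6400 + -0.7257i
Iter 1: z = -1.6400 + -0.7257i, |z|^2 = 3.2163
Iter 2: z = 0.5229 + 1.6546i, |z|^2 = 3.0113
Iter 3: z = -4.1043 + 1.0048i, |z|^2 = 17.8552
Escaped at iteration 3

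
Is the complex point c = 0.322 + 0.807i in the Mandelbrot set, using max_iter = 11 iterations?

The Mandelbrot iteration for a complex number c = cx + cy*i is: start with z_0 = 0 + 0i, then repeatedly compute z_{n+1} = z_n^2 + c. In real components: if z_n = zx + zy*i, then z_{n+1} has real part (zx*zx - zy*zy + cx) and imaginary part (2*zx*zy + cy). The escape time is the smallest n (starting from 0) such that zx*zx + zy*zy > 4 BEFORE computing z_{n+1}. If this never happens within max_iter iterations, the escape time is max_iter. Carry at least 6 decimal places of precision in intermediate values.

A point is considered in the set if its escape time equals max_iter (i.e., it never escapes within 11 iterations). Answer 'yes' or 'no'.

z_0 = 0 + 0i, c = 0.3220 + 0.8070i
Iter 1: z = 0.3220 + 0.8070i, |z|^2 = 0.7549
Iter 2: z = -0.2256 + 1.3267i, |z|^2 = 1.8110
Iter 3: z = -1.3873 + 0.2085i, |z|^2 = 1.9680
Iter 4: z = 2.2031 + 0.2286i, |z|^2 = 4.9057
Escaped at iteration 4

Answer: no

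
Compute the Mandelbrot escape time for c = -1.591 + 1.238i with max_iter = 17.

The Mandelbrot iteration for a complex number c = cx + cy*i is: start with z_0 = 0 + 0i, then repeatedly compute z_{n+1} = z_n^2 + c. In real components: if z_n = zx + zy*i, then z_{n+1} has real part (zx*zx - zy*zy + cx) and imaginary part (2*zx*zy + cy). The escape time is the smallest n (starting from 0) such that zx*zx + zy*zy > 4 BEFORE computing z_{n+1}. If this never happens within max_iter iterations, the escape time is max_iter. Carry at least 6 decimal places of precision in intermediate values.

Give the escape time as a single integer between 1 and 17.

z_0 = 0 + 0i, c = -1.5910 + 1.2380i
Iter 1: z = -1.5910 + 1.2380i, |z|^2 = 4.0639
Escaped at iteration 1

Answer: 1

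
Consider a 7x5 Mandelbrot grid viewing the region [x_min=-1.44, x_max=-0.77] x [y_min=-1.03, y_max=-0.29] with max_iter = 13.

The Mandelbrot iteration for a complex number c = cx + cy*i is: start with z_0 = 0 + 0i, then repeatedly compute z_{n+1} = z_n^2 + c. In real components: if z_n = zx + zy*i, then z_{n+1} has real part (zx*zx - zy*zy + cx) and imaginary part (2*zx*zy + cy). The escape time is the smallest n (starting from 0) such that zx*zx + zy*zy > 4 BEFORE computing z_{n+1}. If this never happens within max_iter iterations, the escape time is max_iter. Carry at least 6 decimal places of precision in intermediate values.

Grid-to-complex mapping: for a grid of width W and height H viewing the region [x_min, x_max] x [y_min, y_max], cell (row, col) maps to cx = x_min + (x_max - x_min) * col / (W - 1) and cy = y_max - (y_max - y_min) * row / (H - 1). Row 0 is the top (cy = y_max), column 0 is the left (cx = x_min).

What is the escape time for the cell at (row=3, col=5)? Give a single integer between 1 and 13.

z_0 = 0 + 0i, c = -0.8817 + -0.8450i
Iter 1: z = -0.8817 + -0.8450i, |z|^2 = 1.4914
Iter 2: z = -0.8184 + 0.6450i, |z|^2 = 1.0858
Iter 3: z = -0.6280 + -1.9007i, |z|^2 = 4.0071
Escaped at iteration 3

Answer: 3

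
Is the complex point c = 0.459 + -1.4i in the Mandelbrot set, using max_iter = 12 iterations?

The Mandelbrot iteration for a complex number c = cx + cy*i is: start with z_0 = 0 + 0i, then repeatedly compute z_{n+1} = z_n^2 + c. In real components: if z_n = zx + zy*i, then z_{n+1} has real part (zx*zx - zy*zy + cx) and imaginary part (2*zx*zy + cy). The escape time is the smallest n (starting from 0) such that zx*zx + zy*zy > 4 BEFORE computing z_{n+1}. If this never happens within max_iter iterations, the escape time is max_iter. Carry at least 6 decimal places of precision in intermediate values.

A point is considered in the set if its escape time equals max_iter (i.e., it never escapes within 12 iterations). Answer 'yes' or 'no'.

Answer: no

Derivation:
z_0 = 0 + 0i, c = 0.4590 + -1.4000i
Iter 1: z = 0.4590 + -1.4000i, |z|^2 = 2.1707
Iter 2: z = -1.2903 + -2.6852i, |z|^2 = 8.8752
Escaped at iteration 2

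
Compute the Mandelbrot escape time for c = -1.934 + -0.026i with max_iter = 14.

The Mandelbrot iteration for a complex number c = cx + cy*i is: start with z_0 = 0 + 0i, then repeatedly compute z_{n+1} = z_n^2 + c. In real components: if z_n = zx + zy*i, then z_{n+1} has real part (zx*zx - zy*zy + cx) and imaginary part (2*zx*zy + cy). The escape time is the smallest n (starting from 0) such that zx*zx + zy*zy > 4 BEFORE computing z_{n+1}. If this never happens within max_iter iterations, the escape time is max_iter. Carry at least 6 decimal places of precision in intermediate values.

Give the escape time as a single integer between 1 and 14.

z_0 = 0 + 0i, c = -1.9340 + -0.0260i
Iter 1: z = -1.9340 + -0.0260i, |z|^2 = 3.7410
Iter 2: z = 1.8057 + 0.0746i, |z|^2 = 3.2660
Iter 3: z = 1.3209 + 0.2433i, |z|^2 = 1.8040
Iter 4: z = -0.2484 + 0.6167i, |z|^2 = 0.4420
Iter 5: z = -2.2527 + -0.3323i, |z|^2 = 5.1850
Escaped at iteration 5

Answer: 5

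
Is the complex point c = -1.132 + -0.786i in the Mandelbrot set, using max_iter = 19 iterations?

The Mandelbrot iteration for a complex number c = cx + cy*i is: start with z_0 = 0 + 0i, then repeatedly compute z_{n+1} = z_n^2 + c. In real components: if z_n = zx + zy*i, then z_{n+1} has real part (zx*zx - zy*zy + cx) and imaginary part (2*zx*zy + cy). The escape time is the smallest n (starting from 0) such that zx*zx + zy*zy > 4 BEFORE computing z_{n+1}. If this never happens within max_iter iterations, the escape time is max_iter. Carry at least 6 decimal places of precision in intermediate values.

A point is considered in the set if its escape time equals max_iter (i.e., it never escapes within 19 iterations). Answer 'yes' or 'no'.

Answer: no

Derivation:
z_0 = 0 + 0i, c = -1.1320 + -0.7860i
Iter 1: z = -1.1320 + -0.7860i, |z|^2 = 1.8992
Iter 2: z = -0.4684 + 0.9935i, |z|^2 = 1.2064
Iter 3: z = -1.8997 + -1.7167i, |z|^2 = 6.5557
Escaped at iteration 3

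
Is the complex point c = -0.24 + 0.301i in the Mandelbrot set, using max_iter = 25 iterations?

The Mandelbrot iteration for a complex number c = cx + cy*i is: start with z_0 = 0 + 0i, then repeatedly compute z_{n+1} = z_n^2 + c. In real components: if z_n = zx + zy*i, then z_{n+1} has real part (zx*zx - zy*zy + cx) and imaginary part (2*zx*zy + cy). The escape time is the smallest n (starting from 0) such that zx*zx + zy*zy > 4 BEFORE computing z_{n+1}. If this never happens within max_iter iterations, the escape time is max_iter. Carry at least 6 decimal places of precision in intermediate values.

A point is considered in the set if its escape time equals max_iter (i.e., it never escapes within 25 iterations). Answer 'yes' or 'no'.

Answer: yes

Derivation:
z_0 = 0 + 0i, c = -0.2400 + 0.3010i
Iter 1: z = -0.2400 + 0.3010i, |z|^2 = 0.1482
Iter 2: z = -0.2730 + 0.1565i, |z|^2 = 0.0990
Iter 3: z = -0.1900 + 0.2155i, |z|^2 = 0.0825
Iter 4: z = -0.2504 + 0.2191i, |z|^2 = 0.1107
Iter 5: z = -0.2253 + 0.1913i, |z|^2 = 0.0874
Iter 6: z = -0.2258 + 0.2148i, |z|^2 = 0.0971
Iter 7: z = -0.2351 + 0.2040i, |z|^2 = 0.0969
Iter 8: z = -0.2263 + 0.2051i, |z|^2 = 0.0933
Iter 9: z = -0.2308 + 0.2082i, |z|^2 = 0.0966
Iter 10: z = -0.2301 + 0.2049i, |z|^2 = 0.0949
Iter 11: z = -0.2291 + 0.2067i, |z|^2 = 0.0952
Iter 12: z = -0.2303 + 0.2063i, |z|^2 = 0.0956
Iter 13: z = -0.2295 + 0.2060i, |z|^2 = 0.0951
Iter 14: z = -0.2297 + 0.2064i, |z|^2 = 0.0954
Iter 15: z = -0.2298 + 0.2061i, |z|^2 = 0.0953
Iter 16: z = -0.2297 + 0.2062i, |z|^2 = 0.0953
Iter 17: z = -0.2298 + 0.2063i, |z|^2 = 0.0953
Iter 18: z = -0.2297 + 0.2062i, |z|^2 = 0.0953
Iter 19: z = -0.2297 + 0.2063i, |z|^2 = 0.0953
Iter 20: z = -0.2298 + 0.2062i, |z|^2 = 0.0953
Iter 21: z = -0.2297 + 0.2062i, |z|^2 = 0.0953
Iter 22: z = -0.2298 + 0.2062i, |z|^2 = 0.0953
Iter 23: z = -0.2297 + 0.2062i, |z|^2 = 0.0953
Iter 24: z = -0.2297 + 0.2062i, |z|^2 = 0.0953
Did not escape in 25 iterations → in set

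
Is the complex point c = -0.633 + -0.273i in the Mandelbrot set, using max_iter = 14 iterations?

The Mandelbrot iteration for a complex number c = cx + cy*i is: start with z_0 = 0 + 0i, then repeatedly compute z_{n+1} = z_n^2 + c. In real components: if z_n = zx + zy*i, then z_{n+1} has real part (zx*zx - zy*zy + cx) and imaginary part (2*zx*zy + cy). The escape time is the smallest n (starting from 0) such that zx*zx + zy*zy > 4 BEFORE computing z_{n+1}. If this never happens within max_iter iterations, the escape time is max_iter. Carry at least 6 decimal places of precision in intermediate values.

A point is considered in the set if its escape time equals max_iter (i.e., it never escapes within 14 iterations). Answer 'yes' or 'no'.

z_0 = 0 + 0i, c = -0.6330 + -0.2730i
Iter 1: z = -0.6330 + -0.2730i, |z|^2 = 0.4752
Iter 2: z = -0.3068 + 0.0726i, |z|^2 = 0.0994
Iter 3: z = -0.5441 + -0.3176i, |z|^2 = 0.3969
Iter 4: z = -0.4378 + 0.0726i, |z|^2 = 0.1969
Iter 5: z = -0.4466 + -0.3366i, |z|^2 = 0.3127
Iter 6: z = -0.5468 + 0.0276i, |z|^2 = 0.2998
Iter 7: z = -0.3348 + -0.3032i, |z|^2 = 0.2040
Iter 8: z = -0.6129 + -0.0700i, |z|^2 = 0.3805
Iter 9: z = -0.2623 + -0.1872i, |z|^2 = 0.1038
Iter 10: z = -0.5992 + -0.1748i, |z|^2 = 0.3897
Iter 11: z = -0.3045 + -0.0635i, |z|^2 = 0.0967
Iter 12: z = -0.5443 + -0.2343i, |z|^2 = 0.3512
Iter 13: z = -0.3916 + -0.0179i, |z|^2 = 0.1537
Did not escape in 14 iterations → in set

Answer: yes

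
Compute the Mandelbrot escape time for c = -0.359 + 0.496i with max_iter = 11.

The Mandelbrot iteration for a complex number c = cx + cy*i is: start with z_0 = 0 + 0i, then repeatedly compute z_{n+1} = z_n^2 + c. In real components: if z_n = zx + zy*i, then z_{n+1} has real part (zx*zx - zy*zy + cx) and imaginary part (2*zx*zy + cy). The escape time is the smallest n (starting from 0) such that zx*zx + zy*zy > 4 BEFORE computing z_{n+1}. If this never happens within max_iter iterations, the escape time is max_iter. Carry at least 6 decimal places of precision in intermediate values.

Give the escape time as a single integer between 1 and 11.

Answer: 11

Derivation:
z_0 = 0 + 0i, c = -0.3590 + 0.4960i
Iter 1: z = -0.3590 + 0.4960i, |z|^2 = 0.3749
Iter 2: z = -0.4761 + 0.1399i, |z|^2 = 0.2463
Iter 3: z = -0.1519 + 0.3628i, |z|^2 = 0.1547
Iter 4: z = -0.4676 + 0.3858i, |z|^2 = 0.3675
Iter 5: z = -0.2892 + 0.1352i, |z|^2 = 0.1019
Iter 6: z = -0.2936 + 0.4178i, |z|^2 = 0.2608
Iter 7: z = -0.4473 + 0.2507i, |z|^2 = 0.2629
Iter 8: z = -0.2217 + 0.2718i, |z|^2 = 0.1230
Iter 9: z = -0.3837 + 0.3755i, |z|^2 = 0.2882
Iter 10: z = -0.3528 + 0.2079i, |z|^2 = 0.1677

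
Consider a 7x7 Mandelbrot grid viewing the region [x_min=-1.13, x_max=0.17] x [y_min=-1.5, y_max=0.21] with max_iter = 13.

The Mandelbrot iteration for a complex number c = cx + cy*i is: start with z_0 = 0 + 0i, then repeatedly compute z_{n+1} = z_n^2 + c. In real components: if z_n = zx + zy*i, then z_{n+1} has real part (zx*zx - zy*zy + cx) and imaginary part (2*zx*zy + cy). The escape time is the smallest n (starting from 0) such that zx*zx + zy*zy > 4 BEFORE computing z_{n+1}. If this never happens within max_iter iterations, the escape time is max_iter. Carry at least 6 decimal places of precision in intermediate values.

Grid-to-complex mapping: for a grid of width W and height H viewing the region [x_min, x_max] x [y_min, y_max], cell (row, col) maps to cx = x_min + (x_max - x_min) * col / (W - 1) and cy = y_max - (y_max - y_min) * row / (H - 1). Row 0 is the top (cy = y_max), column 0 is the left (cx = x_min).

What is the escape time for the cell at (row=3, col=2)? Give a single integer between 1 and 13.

Answer: 6

Derivation:
z_0 = 0 + 0i, c = -0.6967 + -0.6450i
Iter 1: z = -0.6967 + -0.6450i, |z|^2 = 0.9014
Iter 2: z = -0.6273 + 0.2537i, |z|^2 = 0.4579
Iter 3: z = -0.3675 + -0.9633i, |z|^2 = 1.0630
Iter 4: z = -1.4896 + 0.0630i, |z|^2 = 2.2229
Iter 5: z = 1.5183 + -0.8326i, |z|^2 = 2.9985
Iter 6: z = 0.9154 + -3.1733i, |z|^2 = 10.9079
Escaped at iteration 6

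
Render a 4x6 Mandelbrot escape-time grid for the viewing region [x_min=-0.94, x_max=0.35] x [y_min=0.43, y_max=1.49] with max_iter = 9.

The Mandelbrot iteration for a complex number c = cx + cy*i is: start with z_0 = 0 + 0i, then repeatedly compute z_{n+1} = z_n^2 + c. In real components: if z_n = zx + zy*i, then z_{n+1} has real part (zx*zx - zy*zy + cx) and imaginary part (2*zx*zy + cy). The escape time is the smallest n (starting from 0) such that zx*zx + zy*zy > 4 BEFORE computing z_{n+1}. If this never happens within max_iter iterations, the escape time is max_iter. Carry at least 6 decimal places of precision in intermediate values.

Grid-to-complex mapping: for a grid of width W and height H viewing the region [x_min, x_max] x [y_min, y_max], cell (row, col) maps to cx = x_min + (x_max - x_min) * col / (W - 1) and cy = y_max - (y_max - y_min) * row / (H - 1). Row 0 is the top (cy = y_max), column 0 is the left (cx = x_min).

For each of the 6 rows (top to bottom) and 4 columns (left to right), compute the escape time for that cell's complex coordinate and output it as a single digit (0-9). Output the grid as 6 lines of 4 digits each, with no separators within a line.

Answer: 2222
2322
3463
3594
4999
6999

Derivation:
(row=0, col=0): c = -0.9400 + 1.4900i → escape time 2
(row=0, col=1): c = -0.5100 + 1.4900i → escape time 2
(row=0, col=2): c = -0.0800 + 1.4900i → escape time 2
(row=0, col=3): c = 0.3500 + 1.4900i → escape time 2
(row=1, col=0): c = -0.9400 + 1.2780i → escape time 2
(row=1, col=1): c = -0.5100 + 1.2780i → escape time 3
(row=1, col=2): c = -0.0800 + 1.2780i → escape time 2
(row=1, col=3): c = 0.3500 + 1.2780i → escape time 2
(row=2, col=0): c = -0.9400 + 1.0660i → escape time 3
(row=2, col=1): c = -0.5100 + 1.0660i → escape time 4
(row=2, col=2): c = -0.0800 + 1.0660i → escape time 6
(row=2, col=3): c = 0.3500 + 1.0660i → escape time 3
(row=3, col=0): c = -0.9400 + 0.8540i → escape time 3
(row=3, col=1): c = -0.5100 + 0.8540i → escape time 5
(row=3, col=2): c = -0.0800 + 0.8540i → escape time 9
(row=3, col=3): c = 0.3500 + 0.8540i → escape time 4
(row=4, col=0): c = -0.9400 + 0.6420i → escape time 4
(row=4, col=1): c = -0.5100 + 0.6420i → escape time 9
(row=4, col=2): c = -0.0800 + 0.6420i → escape time 9
(row=4, col=3): c = 0.3500 + 0.6420i → escape time 9
(row=5, col=0): c = -0.9400 + 0.4300i → escape time 6
(row=5, col=1): c = -0.5100 + 0.4300i → escape time 9
(row=5, col=2): c = -0.0800 + 0.4300i → escape time 9
(row=5, col=3): c = 0.3500 + 0.4300i → escape time 9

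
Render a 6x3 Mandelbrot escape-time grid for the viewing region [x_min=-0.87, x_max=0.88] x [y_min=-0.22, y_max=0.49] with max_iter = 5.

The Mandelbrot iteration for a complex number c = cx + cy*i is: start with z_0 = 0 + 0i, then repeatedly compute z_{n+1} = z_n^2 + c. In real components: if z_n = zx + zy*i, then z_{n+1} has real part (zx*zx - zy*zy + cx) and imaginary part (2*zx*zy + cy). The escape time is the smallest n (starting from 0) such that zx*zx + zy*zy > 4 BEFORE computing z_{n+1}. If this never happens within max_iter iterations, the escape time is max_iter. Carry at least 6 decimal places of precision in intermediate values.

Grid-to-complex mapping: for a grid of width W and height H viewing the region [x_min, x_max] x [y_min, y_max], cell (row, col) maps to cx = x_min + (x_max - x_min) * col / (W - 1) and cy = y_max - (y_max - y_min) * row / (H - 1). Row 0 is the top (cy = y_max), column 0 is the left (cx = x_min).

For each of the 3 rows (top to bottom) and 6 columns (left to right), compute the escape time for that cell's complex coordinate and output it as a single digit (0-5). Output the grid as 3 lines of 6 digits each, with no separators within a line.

(row=0, col=0): c = -0.8700 + 0.4900i → escape time 5
(row=0, col=1): c = -0.5200 + 0.4900i → escape time 5
(row=0, col=2): c = -0.1700 + 0.4900i → escape time 5
(row=0, col=3): c = 0.1800 + 0.4900i → escape time 5
(row=0, col=4): c = 0.5300 + 0.4900i → escape time 4
(row=0, col=5): c = 0.8800 + 0.4900i → escape time 3
(row=1, col=0): c = -0.8700 + 0.1350i → escape time 5
(row=1, col=1): c = -0.5200 + 0.1350i → escape time 5
(row=1, col=2): c = -0.1700 + 0.1350i → escape time 5
(row=1, col=3): c = 0.1800 + 0.1350i → escape time 5
(row=1, col=4): c = 0.5300 + 0.1350i → escape time 5
(row=1, col=5): c = 0.8800 + 0.1350i → escape time 3
(row=2, col=0): c = -0.8700 + -0.2200i → escape time 5
(row=2, col=1): c = -0.5200 + -0.2200i → escape time 5
(row=2, col=2): c = -0.1700 + -0.2200i → escape time 5
(row=2, col=3): c = 0.1800 + -0.2200i → escape time 5
(row=2, col=4): c = 0.5300 + -0.2200i → escape time 5
(row=2, col=5): c = 0.8800 + -0.2200i → escape time 3

Answer: 555543
555553
555553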